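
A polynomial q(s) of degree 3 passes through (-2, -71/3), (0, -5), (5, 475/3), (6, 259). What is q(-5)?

Write q(s) = as^3 + bs^2 + cs + d. Substituting each data point gives a linear system:
  -8a + 4b - 2c + d = -71/3
  d = -5
  125a + 25b + 5c + d = 475/3
  216a + 36b + 6c + d = 259
Solving the system yields a = 1, b = 1/3, c = 6, d = -5.
So q(s) = s³ + (1/3)s² + 6s - 5.
Then q(-5) = -455/3.

-455/3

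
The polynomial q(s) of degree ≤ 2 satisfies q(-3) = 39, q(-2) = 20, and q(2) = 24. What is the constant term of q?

Write q(s) = as^2 + bs + c. Substituting each data point gives a linear system:
  9a - 3b + c = 39
  4a - 2b + c = 20
  4a + 2b + c = 24
Solving the system yields a = 4, b = 1, c = 6.
So q(s) = 4s^2 + s + 6.
The constant term is 6.

6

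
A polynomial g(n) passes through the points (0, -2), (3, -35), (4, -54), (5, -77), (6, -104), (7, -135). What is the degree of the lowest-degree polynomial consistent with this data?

2

Divided differences on the nodes 0, 3, 4, 5, 6, 7:
  order 0: -2  -35  -54  -77  -104  -135
  order 1: -11  -19  -23  -27  -31
  order 2: -2  -2  -2  -2
  order 3: 0  0  0
  order 4: 0  0
  order 5: 0
The order-2 divided differences are all -2 (nonzero) and every higher order vanishes, so the data lies on a polynomial of degree exactly 2.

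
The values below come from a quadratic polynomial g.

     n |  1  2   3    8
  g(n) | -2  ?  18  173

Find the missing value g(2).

5

The 3 known points determine the degree-2 polynomial uniquely.
Write g(n) = an^2 + bn + c. Substituting each data point gives a linear system:
  a + b + c = -2
  9a + 3b + c = 18
  64a + 8b + c = 173
Solving the system yields a = 3, b = -2, c = -3.
So g(n) = 3n^2 - 2n - 3.
Then g(2) = 5.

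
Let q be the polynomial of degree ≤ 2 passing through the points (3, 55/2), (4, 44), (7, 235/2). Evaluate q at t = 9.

373/2

Write q(t) = at^2 + bt + c. Substituting each data point gives a linear system:
  9a + 3b + c = 55/2
  16a + 4b + c = 44
  49a + 7b + c = 235/2
Solving the system yields a = 2, b = 5/2, c = 2.
So q(t) = 2t^2 + (5/2)t + 2.
Then q(9) = 373/2.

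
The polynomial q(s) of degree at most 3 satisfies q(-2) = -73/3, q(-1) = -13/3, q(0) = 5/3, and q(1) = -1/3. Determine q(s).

Write q(s) = as^3 + bs^2 + cs + d. Substituting each data point gives a linear system:
  -8a + 4b - 2c + d = -73/3
  -a + b - c + d = -13/3
  d = 5/3
  a + b + c + d = -1/3
Solving the system yields a = 1, b = -4, c = 1, d = 5/3.
So q(s) = s^3 - 4s^2 + s + 5/3.
Check: q(-1) = -13/3. ✓

q(s) = s^3 - 4s^2 + s + 5/3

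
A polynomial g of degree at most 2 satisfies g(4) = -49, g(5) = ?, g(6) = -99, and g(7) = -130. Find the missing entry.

On equispaced nodes a degree-2 polynomial has vanishing third forward difference, so
  - g(4) + 3·g(5) - 3·g(6) + g(7) = 0.
Substituting the known values and solving for g(5):
  3·g(5) = -216
  g(5) = -72.

-72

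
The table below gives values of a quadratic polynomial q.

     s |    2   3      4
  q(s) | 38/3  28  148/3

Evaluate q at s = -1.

Write q(s) = as^2 + bs + c. Substituting each data point gives a linear system:
  4a + 2b + c = 38/3
  9a + 3b + c = 28
  16a + 4b + c = 148/3
Solving the system yields a = 3, b = 1/3, c = 0.
So q(s) = 3s² + (1/3)s.
Then q(-1) = 8/3.

8/3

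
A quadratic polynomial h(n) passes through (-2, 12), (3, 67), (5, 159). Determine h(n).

h(n) = 5n^2 + 6n + 4

Write h(n) = an^2 + bn + c. Substituting each data point gives a linear system:
  4a - 2b + c = 12
  9a + 3b + c = 67
  25a + 5b + c = 159
Solving the system yields a = 5, b = 6, c = 4.
So h(n) = 5n² + 6n + 4.
Check: h(3) = 67. ✓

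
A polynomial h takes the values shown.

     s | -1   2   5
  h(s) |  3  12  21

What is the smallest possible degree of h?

1

Forward differences of the values at s = -1, 2, 5:
  h  : 3  12  21
  Δ  : 9  9
  Δ^2: 0
The first differences are constant (9) and nonzero, while all higher differences vanish, so the minimal degree is 1.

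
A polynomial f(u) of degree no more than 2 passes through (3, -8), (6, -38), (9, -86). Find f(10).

Using the Lagrange interpolation formula with nodes 3, 6, 9:
  L_0(u) = (u - 6)(u - 9) / 18
  L_1(u) = (u - 3)(u - 9) / -9
  L_2(u) = (u - 3)(u - 6) / 18
Then f(u) = -8·L_0(u) - 38·L_1(u) - 86·L_2(u).
Expanding and collecting terms gives f(u) = -u² - u + 4.
Evaluating at u = 10: f(10) = -106.

-106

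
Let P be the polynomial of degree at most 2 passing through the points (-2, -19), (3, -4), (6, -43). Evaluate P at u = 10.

-151

Write P(u) = au^2 + bu + c. Substituting each data point gives a linear system:
  4a - 2b + c = -19
  9a + 3b + c = -4
  36a + 6b + c = -43
Solving the system yields a = -2, b = 5, c = -1.
So P(u) = -2u² + 5u - 1.
Then P(10) = -151.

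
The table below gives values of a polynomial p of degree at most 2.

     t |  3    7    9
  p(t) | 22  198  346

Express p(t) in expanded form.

Write p(t) = at^2 + bt + c. Substituting each data point gives a linear system:
  9a + 3b + c = 22
  49a + 7b + c = 198
  81a + 9b + c = 346
Solving the system yields a = 5, b = -6, c = -5.
So p(t) = 5t² - 6t - 5.
Check: p(3) = 22. ✓

p(t) = 5t^2 - 6t - 5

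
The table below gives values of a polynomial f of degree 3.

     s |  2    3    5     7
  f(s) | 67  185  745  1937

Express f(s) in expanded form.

Write f(s) = as^3 + bs^2 + cs + d. Substituting each data point gives a linear system:
  8a + 4b + 2c + d = 67
  27a + 9b + 3c + d = 185
  125a + 25b + 5c + d = 745
  343a + 49b + 7c + d = 1937
Solving the system yields a = 5, b = 4, c = 3, d = 5.
So f(s) = 5s^3 + 4s^2 + 3s + 5.
Check: f(7) = 1937. ✓

f(s) = 5s^3 + 4s^2 + 3s + 5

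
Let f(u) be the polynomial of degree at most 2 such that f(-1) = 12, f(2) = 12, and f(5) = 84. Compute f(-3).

52

Write f(u) = au^2 + bu + c. Substituting each data point gives a linear system:
  a - b + c = 12
  4a + 2b + c = 12
  25a + 5b + c = 84
Solving the system yields a = 4, b = -4, c = 4.
So f(u) = 4u² - 4u + 4.
Then f(-3) = 52.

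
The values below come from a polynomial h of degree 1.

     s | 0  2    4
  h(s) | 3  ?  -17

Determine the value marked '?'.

On equispaced nodes a degree-1 polynomial has vanishing second forward difference, so
  h(0) - 2·h(2) + h(4) = 0.
Substituting the known values and solving for h(2):
  -2·h(2) = 14
  h(2) = -7.

-7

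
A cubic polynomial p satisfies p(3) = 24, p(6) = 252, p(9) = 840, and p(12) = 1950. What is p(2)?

0

Using the Lagrange interpolation formula with nodes 3, 6, 9, 12:
  L_0(s) = (s - 6)(s - 9)(s - 12) / -162
  L_1(s) = (s - 3)(s - 9)(s - 12) / 54
  L_2(s) = (s - 3)(s - 6)(s - 12) / -54
  L_3(s) = (s - 3)(s - 6)(s - 9) / 162
Then p(s) = 24·L_0(s) + 252·L_1(s) + 840·L_2(s) + 1950·L_3(s).
Expanding and collecting terms gives p(s) = s³ + 2s² - 5s - 6.
Evaluating at s = 2: p(2) = 0.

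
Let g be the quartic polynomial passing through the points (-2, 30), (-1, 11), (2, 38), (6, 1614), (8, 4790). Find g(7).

Write g(t) = at^4 + bt^3 + ct^2 + dt + e. Substituting each data point gives a linear system:
  16a - 8b + 4c - 2d + e = 30
  a - b + c - d + e = 11
  16a + 8b + 4c + 2d + e = 38
  1296a + 216b + 36c + 6d + e = 1614
  4096a + 512b + 64c + 8d + e = 4790
Solving the system yields a = 1, b = 1, c = 3, d = -2, e = 6.
So g(t) = t^4 + t^3 + 3t^2 - 2t + 6.
Then g(7) = 2883.

2883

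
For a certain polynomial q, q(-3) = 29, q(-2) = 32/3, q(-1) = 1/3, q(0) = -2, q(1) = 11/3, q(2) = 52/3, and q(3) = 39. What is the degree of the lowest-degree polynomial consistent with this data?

Forward differences of the values at t = -3, -2, -1, 0, 1, 2, 3:
  q  : 29  32/3  1/3  -2  11/3  52/3  39
  Δ  : -55/3  -31/3  -7/3  17/3  41/3  65/3
  Δ^2: 8  8  8  8  8
  Δ^3: 0  0  0  0
  Δ^4: 0  0  0
  Δ^5: 0  0
  Δ^6: 0
The second differences are constant (8) and nonzero, while all higher differences vanish, so the minimal degree is 2.

2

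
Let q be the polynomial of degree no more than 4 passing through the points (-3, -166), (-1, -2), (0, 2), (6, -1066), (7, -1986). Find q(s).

Write q(s) = as^4 + bs^3 + cs^2 + ds + e. Substituting each data point gives a linear system:
  81a - 27b + 9c - 3d + e = -166
  a - b + c - d + e = -2
  e = 2
  1296a + 216b + 36c + 6d + e = -1066
  2401a + 343b + 49c + 7d + e = -1986
Solving the system yields a = -1, b = 2, c = -5, d = -4, e = 2.
So q(s) = -s⁴ + 2s³ - 5s² - 4s + 2.
Check: q(7) = -1986. ✓

q(s) = -s^4 + 2s^3 - 5s^2 - 4s + 2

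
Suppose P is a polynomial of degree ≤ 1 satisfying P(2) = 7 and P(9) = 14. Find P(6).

11

Write P(x) = ax + b. Substituting each data point gives a linear system:
  2a + b = 7
  9a + b = 14
Solving the system yields a = 1, b = 5.
So P(x) = x + 5.
Then P(6) = 11.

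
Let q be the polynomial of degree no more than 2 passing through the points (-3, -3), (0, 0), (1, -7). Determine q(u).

q(u) = -2u^2 - 5u

Write q(u) = au^2 + bu + c. Substituting each data point gives a linear system:
  9a - 3b + c = -3
  c = 0
  a + b + c = -7
Solving the system yields a = -2, b = -5, c = 0.
So q(u) = -2u^2 - 5u.
Check: q(-3) = -3. ✓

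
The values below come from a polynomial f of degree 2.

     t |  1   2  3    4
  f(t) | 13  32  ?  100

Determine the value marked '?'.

61

The 3 known points determine the degree-2 polynomial uniquely.
Write f(t) = at^2 + bt + c. Substituting each data point gives a linear system:
  a + b + c = 13
  4a + 2b + c = 32
  16a + 4b + c = 100
Solving the system yields a = 5, b = 4, c = 4.
So f(t) = 5t^2 + 4t + 4.
Then f(3) = 61.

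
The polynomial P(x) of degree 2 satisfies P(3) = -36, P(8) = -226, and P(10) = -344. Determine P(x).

P(x) = -3x^2 - 5x + 6

Using the Lagrange interpolation formula with nodes 3, 8, 10:
  L_0(x) = (x - 8)(x - 10) / 35
  L_1(x) = (x - 3)(x - 10) / -10
  L_2(x) = (x - 3)(x - 8) / 14
Then P(x) = -36·L_0(x) - 226·L_1(x) - 344·L_2(x).
Expanding and collecting terms gives P(x) = -3x^2 - 5x + 6.
Check: P(10) = -344. ✓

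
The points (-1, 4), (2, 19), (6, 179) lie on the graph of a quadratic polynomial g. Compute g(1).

Using the Lagrange interpolation formula with nodes -1, 2, 6:
  L_0(t) = (t - 2)(t - 6) / 21
  L_1(t) = (t + 1)(t - 6) / -12
  L_2(t) = (t + 1)(t - 2) / 28
Then g(t) = 4·L_0(t) + 19·L_1(t) + 179·L_2(t).
Expanding and collecting terms gives g(t) = 5t^2 - 1.
Evaluating at t = 1: g(1) = 4.

4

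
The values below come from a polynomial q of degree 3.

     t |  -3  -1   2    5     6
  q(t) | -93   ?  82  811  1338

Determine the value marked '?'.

The 4 known points determine the degree-3 polynomial uniquely.
Write q(t) = at^3 + bt^2 + ct + d. Substituting each data point gives a linear system:
  -27a + 9b - 3c + d = -93
  8a + 4b + 2c + d = 82
  125a + 25b + 5c + d = 811
  216a + 36b + 6c + d = 1338
Solving the system yields a = 5, b = 6, c = 6, d = 6.
So q(t) = 5t^3 + 6t^2 + 6t + 6.
Then q(-1) = 1.

1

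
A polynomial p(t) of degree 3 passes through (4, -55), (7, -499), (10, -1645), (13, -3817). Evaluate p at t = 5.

Write p(t) = at^3 + bt^2 + ct + d. Substituting each data point gives a linear system:
  64a + 16b + 4c + d = -55
  343a + 49b + 7c + d = -499
  1000a + 100b + 10c + d = -1645
  2197a + 169b + 13c + d = -3817
Solving the system yields a = -2, b = 3, c = 5, d = 5.
So p(t) = -2t³ + 3t² + 5t + 5.
Then p(5) = -145.

-145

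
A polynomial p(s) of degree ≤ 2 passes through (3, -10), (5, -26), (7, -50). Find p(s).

p(s) = -s^2 - 1

Using the Lagrange interpolation formula with nodes 3, 5, 7:
  L_0(s) = (s - 5)(s - 7) / 8
  L_1(s) = (s - 3)(s - 7) / -4
  L_2(s) = (s - 3)(s - 5) / 8
Then p(s) = -10·L_0(s) - 26·L_1(s) - 50·L_2(s).
Expanding and collecting terms gives p(s) = -s^2 - 1.
Check: p(3) = -10. ✓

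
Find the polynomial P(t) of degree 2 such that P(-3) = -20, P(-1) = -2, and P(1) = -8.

Using the Lagrange interpolation formula with nodes -3, -1, 1:
  L_0(t) = (t + 1)(t - 1) / 8
  L_1(t) = (t + 3)(t - 1) / -4
  L_2(t) = (t + 3)(t + 1) / 8
Then P(t) = -20·L_0(t) - 2·L_1(t) - 8·L_2(t).
Expanding and collecting terms gives P(t) = -3t^2 - 3t - 2.
Check: P(-1) = -2. ✓

P(t) = -3t^2 - 3t - 2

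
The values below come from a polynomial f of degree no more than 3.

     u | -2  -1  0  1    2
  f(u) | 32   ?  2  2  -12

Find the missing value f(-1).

The 4 known points determine the degree-3 polynomial uniquely.
Write f(u) = au^3 + bu^2 + cu + d. Substituting each data point gives a linear system:
  -8a + 4b - 2c + d = 32
  d = 2
  a + b + c + d = 2
  8a + 4b + 2c + d = -12
Solving the system yields a = -3, b = 2, c = 1, d = 2.
So f(u) = -3u^3 + 2u^2 + u + 2.
Then f(-1) = 6.

6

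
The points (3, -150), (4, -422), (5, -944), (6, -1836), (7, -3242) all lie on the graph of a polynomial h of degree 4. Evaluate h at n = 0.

6

Using the Lagrange interpolation formula with nodes 3, 4, 5, 6, 7:
  L_0(n) = (n - 4)(n - 5)(n - 6)(n - 7) / 24
  L_1(n) = (n - 3)(n - 5)(n - 6)(n - 7) / -6
  L_2(n) = (n - 3)(n - 4)(n - 6)(n - 7) / 4
  L_3(n) = (n - 3)(n - 4)(n - 5)(n - 7) / -6
  L_4(n) = (n - 3)(n - 4)(n - 5)(n - 6) / 24
Then h(n) = -150·L_0(n) - 422·L_1(n) - 944·L_2(n) - 1836·L_3(n) - 3242·L_4(n).
Expanding and collecting terms gives h(n) = -n⁴ - 2n³ - 4n² + 5n + 6.
Evaluating at n = 0: h(0) = 6.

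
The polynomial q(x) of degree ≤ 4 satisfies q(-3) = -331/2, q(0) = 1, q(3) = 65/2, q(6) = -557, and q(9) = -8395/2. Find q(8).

Using the Lagrange interpolation formula with nodes -3, 0, 3, 6, 9:
  L_0(x) = x(x - 3)(x - 6)(x - 9) / 1944
  L_1(x) = (x + 3)(x - 3)(x - 6)(x - 9) / -486
  L_2(x) = (x + 3)x(x - 6)(x - 9) / 324
  L_3(x) = (x + 3)x(x - 3)(x - 9) / -486
  L_4(x) = (x + 3)x(x - 3)(x - 6) / 1944
Then q(x) = -331/2·L_0(x) + 1·L_1(x) + 65/2·L_2(x) - 557·L_3(x) - 8395/2·L_4(x).
Expanding and collecting terms gives q(x) = -x⁴ + 3x³ + (3/2)x² + 6x + 1.
Evaluating at x = 8: q(8) = -2415.

-2415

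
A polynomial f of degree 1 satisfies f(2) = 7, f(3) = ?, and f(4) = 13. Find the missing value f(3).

The 2 known points determine the degree-1 polynomial uniquely.
Write f(s) = as + b. Substituting each data point gives a linear system:
  2a + b = 7
  4a + b = 13
Solving the system yields a = 3, b = 1.
So f(s) = 3s + 1.
Then f(3) = 10.

10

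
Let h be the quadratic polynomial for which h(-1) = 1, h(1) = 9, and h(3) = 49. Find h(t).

h(t) = 4t^2 + 4t + 1

Write h(t) = at^2 + bt + c. Substituting each data point gives a linear system:
  a - b + c = 1
  a + b + c = 9
  9a + 3b + c = 49
Solving the system yields a = 4, b = 4, c = 1.
So h(t) = 4t^2 + 4t + 1.
Check: h(-1) = 1. ✓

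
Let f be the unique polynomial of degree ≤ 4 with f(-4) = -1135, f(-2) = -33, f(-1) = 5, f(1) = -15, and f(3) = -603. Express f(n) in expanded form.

Write f(n) = an^4 + bn^3 + cn^2 + dn + e. Substituting each data point gives a linear system:
  256a - 64b + 16c - 4d + e = -1135
  16a - 8b + 4c - 2d + e = -33
  a - b + c - d + e = 5
  a + b + c + d + e = -15
  81a + 27b + 9c + 3d + e = -603
Solving the system yields a = -6, b = -5, c = 4, d = -5, e = -3.
So f(n) = -6n⁴ - 5n³ + 4n² - 5n - 3.
Check: f(3) = -603. ✓

f(n) = -6n^4 - 5n^3 + 4n^2 - 5n - 3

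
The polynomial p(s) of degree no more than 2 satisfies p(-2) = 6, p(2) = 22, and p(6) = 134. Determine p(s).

Write p(s) = as^2 + bs + c. Substituting each data point gives a linear system:
  4a - 2b + c = 6
  4a + 2b + c = 22
  36a + 6b + c = 134
Solving the system yields a = 3, b = 4, c = 2.
So p(s) = 3s^2 + 4s + 2.
Check: p(2) = 22. ✓

p(s) = 3s^2 + 4s + 2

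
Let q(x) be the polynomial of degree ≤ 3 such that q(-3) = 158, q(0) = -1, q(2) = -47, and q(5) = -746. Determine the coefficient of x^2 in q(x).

Write q(x) = ax^3 + bx^2 + cx + d. Substituting each data point gives a linear system:
  -27a + 9b - 3c + d = 158
  d = -1
  8a + 4b + 2c + d = -47
  125a + 25b + 5c + d = -746
Solving the system yields a = -6, b = 0, c = 1, d = -1.
So q(x) = -6x^3 + x - 1.
The coefficient of x^2 is 0.

0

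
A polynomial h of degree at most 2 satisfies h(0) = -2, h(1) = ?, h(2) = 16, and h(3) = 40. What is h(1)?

2

The 3 known points determine the degree-2 polynomial uniquely.
Write h(u) = au^2 + bu + c. Substituting each data point gives a linear system:
  c = -2
  4a + 2b + c = 16
  9a + 3b + c = 40
Solving the system yields a = 5, b = -1, c = -2.
So h(u) = 5u² - u - 2.
Then h(1) = 2.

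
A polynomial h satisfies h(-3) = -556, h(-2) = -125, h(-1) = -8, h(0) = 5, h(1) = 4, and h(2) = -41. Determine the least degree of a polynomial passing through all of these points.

4

Forward differences of the values at n = -3, -2, -1, 0, 1, 2:
  h  : -556  -125  -8  5  4  -41
  Δ  : 431  117  13  -1  -45
  Δ^2: -314  -104  -14  -44
  Δ^3: 210  90  -30
  Δ^4: -120  -120
  Δ^5: 0
The fourth differences are constant (-120) and nonzero, while all higher differences vanish, so the minimal degree is 4.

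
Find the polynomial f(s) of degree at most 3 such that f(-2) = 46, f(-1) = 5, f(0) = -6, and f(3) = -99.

f(s) = -4s^3 + 3s^2 - 4s - 6

Write f(s) = as^3 + bs^2 + cs + d. Substituting each data point gives a linear system:
  -8a + 4b - 2c + d = 46
  -a + b - c + d = 5
  d = -6
  27a + 9b + 3c + d = -99
Solving the system yields a = -4, b = 3, c = -4, d = -6.
So f(s) = -4s³ + 3s² - 4s - 6.
Check: f(0) = -6. ✓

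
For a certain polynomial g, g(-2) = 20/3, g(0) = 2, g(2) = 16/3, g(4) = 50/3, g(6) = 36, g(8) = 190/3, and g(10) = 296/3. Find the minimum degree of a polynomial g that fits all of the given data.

2

Forward differences of the values at n = -2, 0, 2, 4, 6, 8, 10:
  g  : 20/3  2  16/3  50/3  36  190/3  296/3
  Δ  : -14/3  10/3  34/3  58/3  82/3  106/3
  Δ^2: 8  8  8  8  8
  Δ^3: 0  0  0  0
  Δ^4: 0  0  0
  Δ^5: 0  0
  Δ^6: 0
The second differences are constant (8) and nonzero, while all higher differences vanish, so the minimal degree is 2.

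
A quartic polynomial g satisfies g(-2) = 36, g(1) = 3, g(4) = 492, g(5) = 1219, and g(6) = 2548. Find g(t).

g(t) = 2t^4 - t^2 - 2t + 4

Write g(t) = at^4 + bt^3 + ct^2 + dt + e. Substituting each data point gives a linear system:
  16a - 8b + 4c - 2d + e = 36
  a + b + c + d + e = 3
  256a + 64b + 16c + 4d + e = 492
  625a + 125b + 25c + 5d + e = 1219
  1296a + 216b + 36c + 6d + e = 2548
Solving the system yields a = 2, b = 0, c = -1, d = -2, e = 4.
So g(t) = 2t^4 - t^2 - 2t + 4.
Check: g(6) = 2548. ✓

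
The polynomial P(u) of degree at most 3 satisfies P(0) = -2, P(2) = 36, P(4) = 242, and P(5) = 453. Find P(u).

P(u) = 3u^3 + 3u^2 + u - 2

Using the Lagrange interpolation formula with nodes 0, 2, 4, 5:
  L_0(u) = (u - 2)(u - 4)(u - 5) / -40
  L_1(u) = u(u - 4)(u - 5) / 12
  L_2(u) = u(u - 2)(u - 5) / -8
  L_3(u) = u(u - 2)(u - 4) / 15
Then P(u) = -2·L_0(u) + 36·L_1(u) + 242·L_2(u) + 453·L_3(u).
Expanding and collecting terms gives P(u) = 3u^3 + 3u^2 + u - 2.
Check: P(4) = 242. ✓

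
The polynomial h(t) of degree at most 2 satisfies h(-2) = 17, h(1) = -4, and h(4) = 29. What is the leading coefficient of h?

3

Write h(t) = at^2 + bt + c. Substituting each data point gives a linear system:
  4a - 2b + c = 17
  a + b + c = -4
  16a + 4b + c = 29
Solving the system yields a = 3, b = -4, c = -3.
So h(t) = 3t^2 - 4t - 3.
The leading coefficient is 3.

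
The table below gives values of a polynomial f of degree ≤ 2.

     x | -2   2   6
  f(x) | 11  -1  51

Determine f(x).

Using the Lagrange interpolation formula with nodes -2, 2, 6:
  L_0(x) = (x - 2)(x - 6) / 32
  L_1(x) = (x + 2)(x - 6) / -16
  L_2(x) = (x + 2)(x - 2) / 32
Then f(x) = 11·L_0(x) - 1·L_1(x) + 51·L_2(x).
Expanding and collecting terms gives f(x) = 2x² - 3x - 3.
Check: f(-2) = 11. ✓

f(x) = 2x^2 - 3x - 3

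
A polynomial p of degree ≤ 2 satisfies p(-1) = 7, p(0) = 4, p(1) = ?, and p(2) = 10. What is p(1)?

5

The 3 known points determine the degree-2 polynomial uniquely.
Write p(s) = as^2 + bs + c. Substituting each data point gives a linear system:
  a - b + c = 7
  c = 4
  4a + 2b + c = 10
Solving the system yields a = 2, b = -1, c = 4.
So p(s) = 2s^2 - s + 4.
Then p(1) = 5.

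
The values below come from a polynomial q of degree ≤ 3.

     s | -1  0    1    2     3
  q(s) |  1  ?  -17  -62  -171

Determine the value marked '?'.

On equispaced nodes a degree-3 polynomial has vanishing fourth forward difference, so
  q(-1) - 4·q(0) + 6·q(1) - 4·q(2) + q(3) = 0.
Substituting the known values and solving for q(0):
  -4·q(0) = 24
  q(0) = -6.

-6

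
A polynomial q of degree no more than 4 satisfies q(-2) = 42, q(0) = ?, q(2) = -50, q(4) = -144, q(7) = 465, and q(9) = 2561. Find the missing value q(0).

The 5 known points determine the degree-4 polynomial uniquely.
Write q(n) = an^4 + bn^3 + cn^2 + dn + e. Substituting each data point gives a linear system:
  16a - 8b + 4c - 2d + e = 42
  16a + 8b + 4c + 2d + e = -50
  256a + 64b + 16c + 4d + e = -144
  2401a + 343b + 49c + 7d + e = 465
  6561a + 729b + 81c + 9d + e = 2561
Solving the system yields a = 1, b = -5, c = -4, d = -3, e = -4.
So q(n) = n^4 - 5n^3 - 4n^2 - 3n - 4.
Then q(0) = -4.

-4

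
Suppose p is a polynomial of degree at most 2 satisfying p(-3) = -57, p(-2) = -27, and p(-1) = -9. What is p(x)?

Write p(x) = ax^2 + bx + c. Substituting each data point gives a linear system:
  9a - 3b + c = -57
  4a - 2b + c = -27
  a - b + c = -9
Solving the system yields a = -6, b = 0, c = -3.
So p(x) = -6x^2 - 3.
Check: p(-1) = -9. ✓

p(x) = -6x^2 - 3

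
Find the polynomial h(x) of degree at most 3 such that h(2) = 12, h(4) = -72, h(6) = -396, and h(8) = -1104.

h(x) = -3x^3 + 6x^2 + 6x

Write h(x) = ax^3 + bx^2 + cx + d. Substituting each data point gives a linear system:
  8a + 4b + 2c + d = 12
  64a + 16b + 4c + d = -72
  216a + 36b + 6c + d = -396
  512a + 64b + 8c + d = -1104
Solving the system yields a = -3, b = 6, c = 6, d = 0.
So h(x) = -3x^3 + 6x^2 + 6x.
Check: h(8) = -1104. ✓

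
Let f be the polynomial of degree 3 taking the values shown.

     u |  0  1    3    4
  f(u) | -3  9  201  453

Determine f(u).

f(u) = 6u^3 + 4u^2 + 2u - 3

Using the Lagrange interpolation formula with nodes 0, 1, 3, 4:
  L_0(u) = (u - 1)(u - 3)(u - 4) / -12
  L_1(u) = u(u - 3)(u - 4) / 6
  L_2(u) = u(u - 1)(u - 4) / -6
  L_3(u) = u(u - 1)(u - 3) / 12
Then f(u) = -3·L_0(u) + 9·L_1(u) + 201·L_2(u) + 453·L_3(u).
Expanding and collecting terms gives f(u) = 6u³ + 4u² + 2u - 3.
Check: f(1) = 9. ✓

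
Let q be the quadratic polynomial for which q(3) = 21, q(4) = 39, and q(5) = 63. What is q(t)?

Write q(t) = at^2 + bt + c. Substituting each data point gives a linear system:
  9a + 3b + c = 21
  16a + 4b + c = 39
  25a + 5b + c = 63
Solving the system yields a = 3, b = -3, c = 3.
So q(t) = 3t² - 3t + 3.
Check: q(5) = 63. ✓

q(t) = 3t^2 - 3t + 3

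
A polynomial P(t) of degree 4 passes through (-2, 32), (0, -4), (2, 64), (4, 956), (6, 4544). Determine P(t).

Write P(t) = at^4 + bt^3 + ct^2 + dt + e. Substituting each data point gives a linear system:
  16a - 8b + 4c - 2d + e = 32
  e = -4
  16a + 8b + 4c + 2d + e = 64
  256a + 64b + 16c + 4d + e = 956
  1296a + 216b + 36c + 6d + e = 4544
Solving the system yields a = 3, b = 3, c = 1, d = -4, e = -4.
So P(t) = 3t⁴ + 3t³ + t² - 4t - 4.
Check: P(-2) = 32. ✓

P(t) = 3t^4 + 3t^3 + t^2 - 4t - 4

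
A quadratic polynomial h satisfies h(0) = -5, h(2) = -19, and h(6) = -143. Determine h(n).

Write h(n) = an^2 + bn + c. Substituting each data point gives a linear system:
  c = -5
  4a + 2b + c = -19
  36a + 6b + c = -143
Solving the system yields a = -4, b = 1, c = -5.
So h(n) = -4n^2 + n - 5.
Check: h(6) = -143. ✓

h(n) = -4n^2 + n - 5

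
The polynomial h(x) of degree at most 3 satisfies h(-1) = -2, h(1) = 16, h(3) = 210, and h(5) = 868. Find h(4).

Using the Lagrange interpolation formula with nodes -1, 1, 3, 5:
  L_0(x) = (x - 1)(x - 3)(x - 5) / -48
  L_1(x) = (x + 1)(x - 3)(x - 5) / 16
  L_2(x) = (x + 1)(x - 1)(x - 5) / -16
  L_3(x) = (x + 1)(x - 1)(x - 3) / 48
Then h(x) = -2·L_0(x) + 16·L_1(x) + 210·L_2(x) + 868·L_3(x).
Expanding and collecting terms gives h(x) = 6x^3 + 4x^2 + 3x + 3.
Evaluating at x = 4: h(4) = 463.

463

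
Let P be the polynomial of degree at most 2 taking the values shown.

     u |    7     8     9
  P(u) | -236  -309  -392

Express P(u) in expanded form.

Using the Lagrange interpolation formula with nodes 7, 8, 9:
  L_0(u) = (u - 8)(u - 9) / 2
  L_1(u) = (u - 7)(u - 9) / -1
  L_2(u) = (u - 7)(u - 8) / 2
Then P(u) = -236·L_0(u) - 309·L_1(u) - 392·L_2(u).
Expanding and collecting terms gives P(u) = -5u^2 + 2u - 5.
Check: P(9) = -392. ✓

P(u) = -5u^2 + 2u - 5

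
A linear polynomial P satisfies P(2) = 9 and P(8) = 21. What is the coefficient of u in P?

Write P(u) = au + b. Substituting each data point gives a linear system:
  2a + b = 9
  8a + b = 21
Solving the system yields a = 2, b = 5.
So P(u) = 2u + 5.
The leading coefficient is 2.

2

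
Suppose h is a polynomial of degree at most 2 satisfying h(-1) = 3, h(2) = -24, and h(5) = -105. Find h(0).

0

Using the Lagrange interpolation formula with nodes -1, 2, 5:
  L_0(x) = (x - 2)(x - 5) / 18
  L_1(x) = (x + 1)(x - 5) / -9
  L_2(x) = (x + 1)(x - 2) / 18
Then h(x) = 3·L_0(x) - 24·L_1(x) - 105·L_2(x).
Expanding and collecting terms gives h(x) = -3x^2 - 6x.
Evaluating at x = 0: h(0) = 0.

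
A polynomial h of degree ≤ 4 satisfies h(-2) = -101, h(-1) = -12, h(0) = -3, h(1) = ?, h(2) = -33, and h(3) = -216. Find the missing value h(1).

On equispaced nodes a degree-4 polynomial has vanishing fifth forward difference, so
  - h(-2) + 5·h(-1) - 10·h(0) + 10·h(1) - 5·h(2) + h(3) = 0.
Substituting the known values and solving for h(1):
  10·h(1) = -20
  h(1) = -2.

-2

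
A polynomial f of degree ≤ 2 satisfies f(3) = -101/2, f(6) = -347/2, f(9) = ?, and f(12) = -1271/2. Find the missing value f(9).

The 3 known points determine the degree-2 polynomial uniquely.
Write f(u) = au^2 + bu + c. Substituting each data point gives a linear system:
  9a + 3b + c = -101/2
  36a + 6b + c = -347/2
  144a + 12b + c = -1271/2
Solving the system yields a = -4, b = -5, c = 1/2.
So f(u) = -4u² - 5u + 1/2.
Then f(9) = -737/2.

-737/2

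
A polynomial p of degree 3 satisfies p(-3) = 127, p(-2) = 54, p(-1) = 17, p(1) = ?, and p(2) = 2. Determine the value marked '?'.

The 4 known points determine the degree-3 polynomial uniquely.
Write p(x) = ax^3 + bx^2 + cx + d. Substituting each data point gives a linear system:
  -27a + 9b - 3c + d = 127
  -8a + 4b - 2c + d = 54
  -a + b - c + d = 17
  8a + 4b + 2c + d = 2
Solving the system yields a = -2, b = 6, c = -5, d = 4.
So p(x) = -2x^3 + 6x^2 - 5x + 4.
Then p(1) = 3.

3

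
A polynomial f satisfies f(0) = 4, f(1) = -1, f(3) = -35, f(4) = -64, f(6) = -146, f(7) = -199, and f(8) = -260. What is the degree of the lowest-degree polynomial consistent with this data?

2

Divided differences on the nodes 0, 1, 3, 4, 6, 7, 8:
  order 0: 4  -1  -35  -64  -146  -199  -260
  order 1: -5  -17  -29  -41  -53  -61
  order 2: -4  -4  -4  -4  -4
  order 3: 0  0  0  0
  order 4: 0  0  0
  order 5: 0  0
  order 6: 0
The order-2 divided differences are all -4 (nonzero) and every higher order vanishes, so the data lies on a polynomial of degree exactly 2.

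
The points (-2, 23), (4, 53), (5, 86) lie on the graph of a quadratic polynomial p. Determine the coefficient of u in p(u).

-3

Write p(u) = au^2 + bu + c. Substituting each data point gives a linear system:
  4a - 2b + c = 23
  16a + 4b + c = 53
  25a + 5b + c = 86
Solving the system yields a = 4, b = -3, c = 1.
So p(u) = 4u² - 3u + 1.
The coefficient of u is -3.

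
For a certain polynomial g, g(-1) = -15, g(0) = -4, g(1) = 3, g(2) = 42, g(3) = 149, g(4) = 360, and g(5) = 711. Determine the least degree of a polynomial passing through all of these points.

Forward differences of the values at u = -1, 0, 1, 2, 3, 4, 5:
  g  : -15  -4  3  42  149  360  711
  Δ  : 11  7  39  107  211  351
  Δ^2: -4  32  68  104  140
  Δ^3: 36  36  36  36
  Δ^4: 0  0  0
  Δ^5: 0  0
  Δ^6: 0
The third differences are constant (36) and nonzero, while all higher differences vanish, so the minimal degree is 3.

3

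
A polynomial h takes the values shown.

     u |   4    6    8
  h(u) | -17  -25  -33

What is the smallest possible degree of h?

1

Forward differences of the values at u = 4, 6, 8:
  h  : -17  -25  -33
  Δ  : -8  -8
  Δ^2: 0
The first differences are constant (-8) and nonzero, while all higher differences vanish, so the minimal degree is 1.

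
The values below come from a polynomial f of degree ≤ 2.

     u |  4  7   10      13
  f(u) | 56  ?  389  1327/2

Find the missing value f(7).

373/2

On equispaced nodes a degree-2 polynomial has vanishing third forward difference, so
  - f(4) + 3·f(7) - 3·f(10) + f(13) = 0.
Substituting the known values and solving for f(7):
  3·f(7) = 1119/2
  f(7) = 373/2.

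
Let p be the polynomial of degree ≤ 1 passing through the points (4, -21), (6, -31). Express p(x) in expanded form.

p(x) = -5x - 1

Write p(x) = ax + b. Substituting each data point gives a linear system:
  4a + b = -21
  6a + b = -31
Solving the system yields a = -5, b = -1.
So p(x) = -5x - 1.
Check: p(6) = -31. ✓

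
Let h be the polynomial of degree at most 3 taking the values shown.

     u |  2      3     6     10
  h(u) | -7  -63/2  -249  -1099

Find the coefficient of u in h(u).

-1/2

Write h(u) = au^3 + bu^2 + cu + d. Substituting each data point gives a linear system:
  8a + 4b + 2c + d = -7
  27a + 9b + 3c + d = -63/2
  216a + 36b + 6c + d = -249
  1000a + 100b + 10c + d = -1099
Solving the system yields a = -1, b = -1, c = -1/2, d = 6.
So h(u) = -u^3 - u^2 - (1/2)u + 6.
The coefficient of u is -1/2.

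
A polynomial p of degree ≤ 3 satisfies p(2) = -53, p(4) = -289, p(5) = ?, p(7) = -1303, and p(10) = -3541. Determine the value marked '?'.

The 4 known points determine the degree-3 polynomial uniquely.
Write p(s) = as^3 + bs^2 + cs + d. Substituting each data point gives a linear system:
  8a + 4b + 2c + d = -53
  64a + 16b + 4c + d = -289
  343a + 49b + 7c + d = -1303
  1000a + 100b + 10c + d = -3541
Solving the system yields a = -3, b = -5, c = -4, d = -1.
So p(s) = -3s³ - 5s² - 4s - 1.
Then p(5) = -521.

-521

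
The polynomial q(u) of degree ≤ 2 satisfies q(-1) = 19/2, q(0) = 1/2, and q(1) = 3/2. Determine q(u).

Write q(u) = au^2 + bu + c. Substituting each data point gives a linear system:
  a - b + c = 19/2
  c = 1/2
  a + b + c = 3/2
Solving the system yields a = 5, b = -4, c = 1/2.
So q(u) = 5u^2 - 4u + 1/2.
Check: q(1) = 3/2. ✓

q(u) = 5u^2 - 4u + 1/2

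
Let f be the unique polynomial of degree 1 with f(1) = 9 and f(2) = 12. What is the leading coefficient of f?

3

Write f(s) = as + b. Substituting each data point gives a linear system:
  a + b = 9
  2a + b = 12
Solving the system yields a = 3, b = 6.
So f(s) = 3s + 6.
The leading coefficient is 3.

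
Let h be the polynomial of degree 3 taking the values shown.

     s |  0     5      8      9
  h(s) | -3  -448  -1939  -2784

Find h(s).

Write h(s) = as^3 + bs^2 + cs + d. Substituting each data point gives a linear system:
  d = -3
  125a + 25b + 5c + d = -448
  512a + 64b + 8c + d = -1939
  729a + 81b + 9c + d = -2784
Solving the system yields a = -4, b = 1, c = 6, d = -3.
So h(s) = -4s³ + s² + 6s - 3.
Check: h(5) = -448. ✓

h(s) = -4s^3 + s^2 + 6s - 3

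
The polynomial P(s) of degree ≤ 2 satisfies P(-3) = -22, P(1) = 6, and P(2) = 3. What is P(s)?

P(s) = -2s^2 + 3s + 5

Write P(s) = as^2 + bs + c. Substituting each data point gives a linear system:
  9a - 3b + c = -22
  a + b + c = 6
  4a + 2b + c = 3
Solving the system yields a = -2, b = 3, c = 5.
So P(s) = -2s² + 3s + 5.
Check: P(-3) = -22. ✓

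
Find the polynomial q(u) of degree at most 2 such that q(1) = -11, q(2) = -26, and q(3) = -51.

Write q(u) = au^2 + bu + c. Substituting each data point gives a linear system:
  a + b + c = -11
  4a + 2b + c = -26
  9a + 3b + c = -51
Solving the system yields a = -5, b = 0, c = -6.
So q(u) = -5u^2 - 6.
Check: q(2) = -26. ✓

q(u) = -5u^2 - 6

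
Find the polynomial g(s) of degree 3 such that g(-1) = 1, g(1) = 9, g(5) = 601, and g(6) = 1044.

Write g(s) = as^3 + bs^2 + cs + d. Substituting each data point gives a linear system:
  -a + b - c + d = 1
  a + b + c + d = 9
  125a + 25b + 5c + d = 601
  216a + 36b + 6c + d = 1044
Solving the system yields a = 5, b = -1, c = -1, d = 6.
So g(s) = 5s^3 - s^2 - s + 6.
Check: g(1) = 9. ✓

g(s) = 5s^3 - s^2 - s + 6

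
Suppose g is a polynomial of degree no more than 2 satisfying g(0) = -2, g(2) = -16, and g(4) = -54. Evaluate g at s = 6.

Write g(s) = as^2 + bs + c. Substituting each data point gives a linear system:
  c = -2
  4a + 2b + c = -16
  16a + 4b + c = -54
Solving the system yields a = -3, b = -1, c = -2.
So g(s) = -3s^2 - s - 2.
Then g(6) = -116.

-116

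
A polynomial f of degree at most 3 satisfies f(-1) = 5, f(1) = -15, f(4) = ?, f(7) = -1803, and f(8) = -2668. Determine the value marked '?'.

The 4 known points determine the degree-3 polynomial uniquely.
Write f(u) = au^3 + bu^2 + cu + d. Substituting each data point gives a linear system:
  -a + b - c + d = 5
  a + b + c + d = -15
  343a + 49b + 7c + d = -1803
  512a + 64b + 8c + d = -2668
Solving the system yields a = -5, b = -1, c = -5, d = -4.
So f(u) = -5u^3 - u^2 - 5u - 4.
Then f(4) = -360.

-360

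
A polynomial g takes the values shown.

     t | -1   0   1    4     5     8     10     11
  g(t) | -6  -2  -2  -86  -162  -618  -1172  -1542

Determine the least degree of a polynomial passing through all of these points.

3

Divided differences on the nodes -1, 0, 1, 4, 5, 8, 10, 11:
  order 0: -6  -2  -2  -86  -162  -618  -1172  -1542
  order 1: 4  0  -28  -76  -152  -277  -370
  order 2: -2  -7  -12  -19  -25  -31
  order 3: -1  -1  -1  -1  -1
  order 4: 0  0  0  0
  order 5: 0  0  0
  order 6: 0  0
  order 7: 0
The order-3 divided differences are all -1 (nonzero) and every higher order vanishes, so the data lies on a polynomial of degree exactly 3.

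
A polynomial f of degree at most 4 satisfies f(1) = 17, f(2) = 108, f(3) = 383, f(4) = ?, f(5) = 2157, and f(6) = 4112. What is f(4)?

998

The 5 known points determine the degree-4 polynomial uniquely.
Write f(u) = au^4 + bu^3 + cu^2 + du + e. Substituting each data point gives a linear system:
  a + b + c + d + e = 17
  16a + 8b + 4c + 2d + e = 108
  81a + 27b + 9c + 3d + e = 383
  625a + 125b + 25c + 5d + e = 2157
  1296a + 216b + 36c + 6d + e = 4112
Solving the system yields a = 2, b = 6, c = 6, d = 1, e = 2.
So f(u) = 2u⁴ + 6u³ + 6u² + u + 2.
Then f(4) = 998.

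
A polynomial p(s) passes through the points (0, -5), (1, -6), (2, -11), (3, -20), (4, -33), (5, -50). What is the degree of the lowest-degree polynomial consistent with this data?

Forward differences of the values at s = 0, 1, 2, 3, 4, 5:
  p  : -5  -6  -11  -20  -33  -50
  Δ  : -1  -5  -9  -13  -17
  Δ^2: -4  -4  -4  -4
  Δ^3: 0  0  0
  Δ^4: 0  0
  Δ^5: 0
The second differences are constant (-4) and nonzero, while all higher differences vanish, so the minimal degree is 2.

2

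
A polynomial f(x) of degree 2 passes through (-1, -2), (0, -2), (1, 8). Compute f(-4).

Forward differences of the values at x = -1, 0, 1:
  f  : -2  -2  8
  Δ  : 0  10
  Δ^2: 10
The second differences are constant, confirming degree 2.
Interpolating (Newton forward form) and evaluating at x = -4 gives f(-4) = 58.

58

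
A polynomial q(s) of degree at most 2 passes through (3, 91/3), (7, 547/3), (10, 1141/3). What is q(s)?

q(s) = 4s^2 - 2s + 1/3

Write q(s) = as^2 + bs + c. Substituting each data point gives a linear system:
  9a + 3b + c = 91/3
  49a + 7b + c = 547/3
  100a + 10b + c = 1141/3
Solving the system yields a = 4, b = -2, c = 1/3.
So q(s) = 4s^2 - 2s + 1/3.
Check: q(3) = 91/3. ✓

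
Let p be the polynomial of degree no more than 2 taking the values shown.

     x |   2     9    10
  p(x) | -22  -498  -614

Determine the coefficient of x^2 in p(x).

-6

Write p(x) = ax^2 + bx + c. Substituting each data point gives a linear system:
  4a + 2b + c = -22
  81a + 9b + c = -498
  100a + 10b + c = -614
Solving the system yields a = -6, b = -2, c = 6.
So p(x) = -6x² - 2x + 6.
The leading coefficient is -6.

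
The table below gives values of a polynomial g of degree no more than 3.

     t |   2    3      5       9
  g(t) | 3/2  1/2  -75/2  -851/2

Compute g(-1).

Using the Lagrange interpolation formula with nodes 2, 3, 5, 9:
  L_0(t) = (t - 3)(t - 5)(t - 9) / -21
  L_1(t) = (t - 2)(t - 5)(t - 9) / 12
  L_2(t) = (t - 2)(t - 3)(t - 9) / -24
  L_3(t) = (t - 2)(t - 3)(t - 5) / 168
Then g(t) = 3/2·L_0(t) + 1/2·L_1(t) - 75/2·L_2(t) - 851/2·L_3(t).
Expanding and collecting terms gives g(t) = -t³ + 4t² - 2t - 5/2.
Evaluating at t = -1: g(-1) = 9/2.

9/2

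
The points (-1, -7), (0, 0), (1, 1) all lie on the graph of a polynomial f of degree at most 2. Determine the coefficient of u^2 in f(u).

Write f(u) = au^2 + bu + c. Substituting each data point gives a linear system:
  a - b + c = -7
  c = 0
  a + b + c = 1
Solving the system yields a = -3, b = 4, c = 0.
So f(u) = -3u² + 4u.
The leading coefficient is -3.

-3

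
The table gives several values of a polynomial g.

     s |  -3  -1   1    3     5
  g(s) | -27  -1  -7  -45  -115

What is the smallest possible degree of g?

Forward differences of the values at s = -3, -1, 1, 3, 5:
  g  : -27  -1  -7  -45  -115
  Δ  : 26  -6  -38  -70
  Δ^2: -32  -32  -32
  Δ^3: 0  0
  Δ^4: 0
The second differences are constant (-32) and nonzero, while all higher differences vanish, so the minimal degree is 2.

2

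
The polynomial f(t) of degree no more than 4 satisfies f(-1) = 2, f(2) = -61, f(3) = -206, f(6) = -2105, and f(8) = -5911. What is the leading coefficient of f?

Write f(t) = at^4 + bt^3 + ct^2 + dt + e. Substituting each data point gives a linear system:
  a - b + c - d + e = 2
  16a + 8b + 4c + 2d + e = -61
  81a + 27b + 9c + 3d + e = -206
  1296a + 216b + 36c + 6d + e = -2105
  4096a + 512b + 64c + 8d + e = -5911
Solving the system yields a = -1, b = -3, c = -4, d = -3, e = 1.
So f(t) = -t⁴ - 3t³ - 4t² - 3t + 1.
The leading coefficient is -1.

-1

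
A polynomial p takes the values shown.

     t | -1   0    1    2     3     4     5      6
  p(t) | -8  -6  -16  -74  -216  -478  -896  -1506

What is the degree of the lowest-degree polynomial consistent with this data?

Forward differences of the values at t = -1, 0, 1, 2, 3, 4, 5, 6:
  p  : -8  -6  -16  -74  -216  -478  -896  -1506
  Δ  : 2  -10  -58  -142  -262  -418  -610
  Δ^2: -12  -48  -84  -120  -156  -192
  Δ^3: -36  -36  -36  -36  -36
  Δ^4: 0  0  0  0
  Δ^5: 0  0  0
  Δ^6: 0  0
  Δ^7: 0
The third differences are constant (-36) and nonzero, while all higher differences vanish, so the minimal degree is 3.

3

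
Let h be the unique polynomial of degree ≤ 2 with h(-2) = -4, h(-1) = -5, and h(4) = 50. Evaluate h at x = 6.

100

Write h(x) = ax^2 + bx + c. Substituting each data point gives a linear system:
  4a - 2b + c = -4
  a - b + c = -5
  16a + 4b + c = 50
Solving the system yields a = 2, b = 5, c = -2.
So h(x) = 2x^2 + 5x - 2.
Then h(6) = 100.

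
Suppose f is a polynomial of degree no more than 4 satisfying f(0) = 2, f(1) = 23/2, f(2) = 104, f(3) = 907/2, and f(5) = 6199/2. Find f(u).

Write f(u) = au^4 + bu^3 + cu^2 + du + e. Substituting each data point gives a linear system:
  e = 2
  a + b + c + d + e = 23/2
  16a + 8b + 4c + 2d + e = 104
  81a + 27b + 9c + 3d + e = 907/2
  625a + 125b + 25c + 5d + e = 6199/2
Solving the system yields a = 4, b = 5, c = -3/2, d = 2, e = 2.
So f(u) = 4u⁴ + 5u³ - (3/2)u² + 2u + 2.
Check: f(3) = 907/2. ✓

f(u) = 4u^4 + 5u^3 - (3/2)u^2 + 2u + 2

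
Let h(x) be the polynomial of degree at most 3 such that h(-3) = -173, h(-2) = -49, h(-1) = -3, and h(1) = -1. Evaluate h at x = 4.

317

Using the Lagrange interpolation formula with nodes -3, -2, -1, 1:
  L_0(x) = (x + 2)(x + 1)(x - 1) / -8
  L_1(x) = (x + 3)(x + 1)(x - 1) / 3
  L_2(x) = (x + 3)(x + 2)(x - 1) / -4
  L_3(x) = (x + 3)(x + 2)(x + 1) / 24
Then h(x) = -173·L_0(x) - 49·L_1(x) - 3·L_2(x) - 1·L_3(x).
Expanding and collecting terms gives h(x) = 6x^3 - 3x^2 - 5x + 1.
Evaluating at x = 4: h(4) = 317.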